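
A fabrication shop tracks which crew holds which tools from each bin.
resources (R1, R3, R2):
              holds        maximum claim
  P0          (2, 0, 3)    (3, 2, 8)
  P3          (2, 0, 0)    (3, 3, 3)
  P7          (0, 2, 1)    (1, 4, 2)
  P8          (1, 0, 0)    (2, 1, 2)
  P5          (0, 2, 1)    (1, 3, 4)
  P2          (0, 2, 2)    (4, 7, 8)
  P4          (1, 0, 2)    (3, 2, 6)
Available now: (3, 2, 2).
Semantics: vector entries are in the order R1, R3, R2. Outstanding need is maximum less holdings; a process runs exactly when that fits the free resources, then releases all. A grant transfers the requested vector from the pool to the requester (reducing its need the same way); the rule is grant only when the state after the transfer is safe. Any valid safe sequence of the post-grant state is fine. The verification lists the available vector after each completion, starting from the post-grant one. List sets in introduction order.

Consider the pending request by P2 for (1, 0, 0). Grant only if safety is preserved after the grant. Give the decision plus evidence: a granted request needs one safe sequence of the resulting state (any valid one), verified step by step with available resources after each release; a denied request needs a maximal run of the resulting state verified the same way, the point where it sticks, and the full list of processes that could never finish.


GRANT: granting preserves safety; a valid post-grant sequence is P7, P5, P4, P2, P3, P8, P0.
Key observation: post-grant, (2, 2, 2) remains, and an order beginning with P7 completes everyone.
Check on the post-grant state, step by step:
  pool = (2, 2, 2)
  P7: need (1, 2, 1) fits (2, 2, 2); releases (0, 2, 1), pool now (2, 4, 3)
  P5: need (1, 1, 3) fits (2, 4, 3); releases (0, 2, 1), pool now (2, 6, 4)
  P4: need (2, 2, 4) fits (2, 6, 4); releases (1, 0, 2), pool now (3, 6, 6)
  P2: need (3, 5, 6) fits (3, 6, 6); releases (1, 2, 2), pool now (4, 8, 8)
  P3: need (1, 3, 3) fits (4, 8, 8); releases (2, 0, 0), pool now (6, 8, 8)
  P8: need (1, 1, 2) fits (6, 8, 8); releases (1, 0, 0), pool now (7, 8, 8)
  P0: need (1, 2, 5) fits (7, 8, 8); releases (2, 0, 3), pool now (9, 8, 11)


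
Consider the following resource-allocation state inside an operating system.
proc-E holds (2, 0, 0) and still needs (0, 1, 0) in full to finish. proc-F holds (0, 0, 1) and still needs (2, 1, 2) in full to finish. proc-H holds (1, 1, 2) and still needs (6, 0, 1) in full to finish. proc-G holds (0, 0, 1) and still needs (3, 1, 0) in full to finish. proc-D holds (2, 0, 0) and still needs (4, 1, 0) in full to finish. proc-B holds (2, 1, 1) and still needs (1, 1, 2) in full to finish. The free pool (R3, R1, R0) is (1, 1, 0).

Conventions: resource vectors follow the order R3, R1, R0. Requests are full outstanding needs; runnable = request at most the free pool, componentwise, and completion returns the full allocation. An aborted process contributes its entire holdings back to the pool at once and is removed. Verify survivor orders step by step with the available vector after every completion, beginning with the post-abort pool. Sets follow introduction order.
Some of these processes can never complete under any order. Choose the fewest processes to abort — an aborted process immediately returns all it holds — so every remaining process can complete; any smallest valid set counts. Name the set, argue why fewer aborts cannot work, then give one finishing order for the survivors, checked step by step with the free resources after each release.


Abort proc-H.
Key observation: aborting proc-H returns (1, 1, 2), and proc-D — hopeless before — runs at step 3 with the returned capacity in the pool.
No smaller set exists: with zero aborts the deadlock remains.
One survivor order: proc-E, proc-G, proc-D, proc-B, proc-F. Walking it through (post-abort pool first):
  pool = (2, 2, 2)
  run proc-E (needs (0, 1, 0), free (2, 2, 2)); after release of (2, 0, 0) the pool is (4, 2, 2)
  run proc-G (needs (3, 1, 0), free (4, 2, 2)); after release of (0, 0, 1) the pool is (4, 2, 3)
  run proc-D (needs (4, 1, 0), free (4, 2, 3)); after release of (2, 0, 0) the pool is (6, 2, 3)
  run proc-B (needs (1, 1, 2), free (6, 2, 3)); after release of (2, 1, 1) the pool is (8, 3, 4)
  run proc-F (needs (2, 1, 2), free (8, 3, 4)); after release of (0, 0, 1) the pool is (8, 3, 5)


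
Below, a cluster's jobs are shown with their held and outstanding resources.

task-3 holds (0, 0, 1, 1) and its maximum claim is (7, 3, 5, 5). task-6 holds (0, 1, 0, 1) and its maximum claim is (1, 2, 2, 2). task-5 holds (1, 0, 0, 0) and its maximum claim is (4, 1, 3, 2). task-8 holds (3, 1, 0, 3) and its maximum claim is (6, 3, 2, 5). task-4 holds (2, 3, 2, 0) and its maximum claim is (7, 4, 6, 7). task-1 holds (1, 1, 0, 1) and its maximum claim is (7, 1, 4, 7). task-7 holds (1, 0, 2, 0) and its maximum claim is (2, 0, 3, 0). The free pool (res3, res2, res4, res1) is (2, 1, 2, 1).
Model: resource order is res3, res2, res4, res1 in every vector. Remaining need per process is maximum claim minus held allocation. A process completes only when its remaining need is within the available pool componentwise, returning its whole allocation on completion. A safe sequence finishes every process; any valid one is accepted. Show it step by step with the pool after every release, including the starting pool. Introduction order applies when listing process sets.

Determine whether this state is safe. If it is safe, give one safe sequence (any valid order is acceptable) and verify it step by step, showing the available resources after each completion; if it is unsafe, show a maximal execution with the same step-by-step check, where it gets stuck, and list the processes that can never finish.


SAFE — a valid safe sequence is task-7, task-6, task-8, task-5, task-3, task-1, task-4.
Key observation: the first exact fit in this order is task-6 — it needs (1, 1, 2, 1) with (3, 1, 4, 1) free, meeting a requested resource to the last unit.
Check, step by step:
  pool = (2, 1, 2, 1)
  task-7 needs (1, 0, 1, 0) <= (2, 1, 2, 1) -> finishes; pool += (1, 0, 2, 0) = (3, 1, 4, 1)
  task-6 needs (1, 1, 2, 1) <= (3, 1, 4, 1) -> finishes; pool += (0, 1, 0, 1) = (3, 2, 4, 2)
  task-8 needs (3, 2, 2, 2) <= (3, 2, 4, 2) -> finishes; pool += (3, 1, 0, 3) = (6, 3, 4, 5)
  task-5 needs (3, 1, 3, 2) <= (6, 3, 4, 5) -> finishes; pool += (1, 0, 0, 0) = (7, 3, 4, 5)
  task-3 needs (7, 3, 4, 4) <= (7, 3, 4, 5) -> finishes; pool += (0, 0, 1, 1) = (7, 3, 5, 6)
  task-1 needs (6, 0, 4, 6) <= (7, 3, 5, 6) -> finishes; pool += (1, 1, 0, 1) = (8, 4, 5, 7)
  task-4 needs (5, 1, 4, 7) <= (8, 4, 5, 7) -> finishes; pool += (2, 3, 2, 0) = (10, 7, 7, 7)


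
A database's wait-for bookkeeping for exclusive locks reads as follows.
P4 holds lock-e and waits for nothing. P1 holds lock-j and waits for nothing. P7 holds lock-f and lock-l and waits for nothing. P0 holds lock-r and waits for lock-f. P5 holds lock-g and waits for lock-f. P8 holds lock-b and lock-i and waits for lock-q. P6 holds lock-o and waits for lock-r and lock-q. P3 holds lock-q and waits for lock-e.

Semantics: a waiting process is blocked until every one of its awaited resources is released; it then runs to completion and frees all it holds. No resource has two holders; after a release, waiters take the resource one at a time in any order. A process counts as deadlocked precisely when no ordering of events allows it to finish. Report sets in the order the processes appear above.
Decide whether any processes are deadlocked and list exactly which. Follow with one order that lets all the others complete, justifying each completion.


The deadlocked set is empty.
Key observation: all waits point, directly or indirectly, at processes that can finish, so nothing is permanently blocked.
The rest can finish in the order P7, P4, P3, P0, P8, P6, P1, P5.
Walking it through:
  P7: no waits; runs immediately, freeing lock-f and lock-l
  P4: no waits; runs immediately, freeing lock-e
  P3 waits on lock-e — all released -> runs and releases lock-q
  P0 waits on lock-f — all released -> runs and releases lock-r
  P8 waits on lock-q — all released -> runs and releases lock-b and lock-i
  P6 waits on lock-r and lock-q — all released -> runs and releases lock-o
  P1: no waits; runs immediately, freeing lock-j
  P5 waits on lock-f — all released -> runs and releases lock-g


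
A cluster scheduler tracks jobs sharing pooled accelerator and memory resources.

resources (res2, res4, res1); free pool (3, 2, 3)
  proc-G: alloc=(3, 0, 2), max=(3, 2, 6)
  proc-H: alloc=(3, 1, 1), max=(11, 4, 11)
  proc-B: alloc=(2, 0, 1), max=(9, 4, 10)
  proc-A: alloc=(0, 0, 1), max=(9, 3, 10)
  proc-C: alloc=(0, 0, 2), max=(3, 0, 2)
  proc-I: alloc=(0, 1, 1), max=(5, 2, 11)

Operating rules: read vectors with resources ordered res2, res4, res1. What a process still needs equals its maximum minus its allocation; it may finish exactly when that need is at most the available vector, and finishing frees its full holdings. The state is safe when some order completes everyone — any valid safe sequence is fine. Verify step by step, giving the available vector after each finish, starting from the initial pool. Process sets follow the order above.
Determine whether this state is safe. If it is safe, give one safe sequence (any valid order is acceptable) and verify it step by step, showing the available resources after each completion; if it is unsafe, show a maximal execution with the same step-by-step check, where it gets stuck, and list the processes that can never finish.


The state is UNSAFE.
Key observation: once proc-C, proc-G finish, the pool peaks at (6, 2, 7) — and every remaining process still needs more res1 than that.
The run proc-C, proc-G cannot be extended any further. Verifying each step:
  pool = (3, 2, 3)
  proc-C: need (3, 0, 0) fits (3, 2, 3); releases (0, 0, 2), pool now (3, 2, 5)
  proc-G: need (0, 2, 4) fits (3, 2, 5); releases (3, 0, 2), pool now (6, 2, 7)
  proc-H still needs (8, 3, 10) but only (6, 2, 7) is free — short on res2, res4 and res1
  proc-B still needs (7, 4, 9) but only (6, 2, 7) is free — short on res2, res4 and res1
  proc-A still needs (9, 3, 9) but only (6, 2, 7) is free — short on res2, res4 and res1
  proc-I still needs (5, 1, 10) but only (6, 2, 7) is free — short on res1
Processes that can never finish: proc-H, proc-B, proc-A and proc-I.


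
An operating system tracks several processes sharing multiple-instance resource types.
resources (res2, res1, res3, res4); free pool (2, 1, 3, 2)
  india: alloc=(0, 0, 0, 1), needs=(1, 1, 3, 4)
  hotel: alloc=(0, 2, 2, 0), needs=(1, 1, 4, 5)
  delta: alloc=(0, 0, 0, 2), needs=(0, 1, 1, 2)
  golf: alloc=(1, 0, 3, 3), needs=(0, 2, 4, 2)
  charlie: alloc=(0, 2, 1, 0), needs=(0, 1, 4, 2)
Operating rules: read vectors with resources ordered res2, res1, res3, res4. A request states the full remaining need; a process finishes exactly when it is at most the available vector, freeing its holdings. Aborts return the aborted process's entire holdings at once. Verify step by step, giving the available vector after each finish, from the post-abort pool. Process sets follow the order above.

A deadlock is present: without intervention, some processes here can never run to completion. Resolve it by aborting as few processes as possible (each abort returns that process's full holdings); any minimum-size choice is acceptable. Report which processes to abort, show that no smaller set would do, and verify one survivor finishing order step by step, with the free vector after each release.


The answer: abort charlie.
Key observation: aborting charlie returns (0, 2, 1, 0), and golf — hopeless before — runs at step 2 with the returned capacity in the pool.
Minimality: the empty abort set fails — the state is deadlocked as it stands.
One survivor order: delta, golf, hotel, india. Step-by-step check (post-abort pool first):
  pool = (2, 3, 4, 2)
  run delta (needs (0, 1, 1, 2), free (2, 3, 4, 2)); after release of (0, 0, 0, 2) the pool is (2, 3, 4, 4)
  run golf (needs (0, 2, 4, 2), free (2, 3, 4, 4)); after release of (1, 0, 3, 3) the pool is (3, 3, 7, 7)
  run hotel (needs (1, 1, 4, 5), free (3, 3, 7, 7)); after release of (0, 2, 2, 0) the pool is (3, 5, 9, 7)
  run india (needs (1, 1, 3, 4), free (3, 5, 9, 7)); after release of (0, 0, 0, 1) the pool is (3, 5, 9, 8)


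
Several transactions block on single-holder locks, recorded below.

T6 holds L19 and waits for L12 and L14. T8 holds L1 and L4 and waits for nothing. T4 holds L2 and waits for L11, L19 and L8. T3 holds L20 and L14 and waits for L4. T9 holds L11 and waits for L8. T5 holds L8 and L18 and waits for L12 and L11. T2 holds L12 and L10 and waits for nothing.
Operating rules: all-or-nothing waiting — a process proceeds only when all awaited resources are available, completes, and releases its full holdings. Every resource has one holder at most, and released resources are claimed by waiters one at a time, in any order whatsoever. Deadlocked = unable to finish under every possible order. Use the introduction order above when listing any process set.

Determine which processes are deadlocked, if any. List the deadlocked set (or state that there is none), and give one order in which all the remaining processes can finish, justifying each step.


The deadlocked set is T4, T9 and T5.
Key observation: the cycle T9 -> T5 -> T9 can never break — each member waits on the next; T4 waits into the deadlock from upstream.
One completion order for the rest: T2, T8, T3, T6.
Verifying each step:
  T2 waits on nothing -> runs at once and releases L12 and L10
  T8 waits on nothing -> runs at once and releases L1 and L4
  run T3 (all its waits — L4 — are resolved); releases L20 and L14
  run T6 (all its waits — L12 and L14 — are resolved); releases L19


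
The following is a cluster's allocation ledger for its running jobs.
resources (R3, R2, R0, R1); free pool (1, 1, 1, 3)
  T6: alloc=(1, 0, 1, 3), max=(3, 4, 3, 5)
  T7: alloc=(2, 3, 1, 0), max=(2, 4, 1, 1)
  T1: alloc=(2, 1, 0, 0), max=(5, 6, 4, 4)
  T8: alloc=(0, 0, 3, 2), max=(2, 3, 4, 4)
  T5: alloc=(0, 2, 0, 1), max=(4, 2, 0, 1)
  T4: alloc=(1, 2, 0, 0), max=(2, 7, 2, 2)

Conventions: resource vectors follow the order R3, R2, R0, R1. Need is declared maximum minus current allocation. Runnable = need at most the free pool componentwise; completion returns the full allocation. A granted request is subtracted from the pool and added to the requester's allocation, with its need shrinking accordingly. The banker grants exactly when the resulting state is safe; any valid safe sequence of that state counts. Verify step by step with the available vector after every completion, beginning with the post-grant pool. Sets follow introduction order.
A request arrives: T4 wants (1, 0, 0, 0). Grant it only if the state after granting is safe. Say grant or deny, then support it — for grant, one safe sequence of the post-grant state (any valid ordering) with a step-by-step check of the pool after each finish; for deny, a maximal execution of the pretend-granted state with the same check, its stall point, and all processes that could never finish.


DENY — the pretend-granted state is unsafe.
Key observation: after T7, T6, T8 the pool peaks at (3, 4, 6, 8), and each blocked process is short somewhere: T1 on R2; T5 on R3; T4 on R2.
After a pretend grant, a maximal execution: T7, T6, T8 — then nothing else fits. Walking it through:
  pool = (0, 1, 1, 3)
  run T7 (needs (0, 1, 0, 1), free (0, 1, 1, 3)); after release of (2, 3, 1, 0) the pool is (2, 4, 2, 3)
  run T6 (needs (2, 4, 2, 2), free (2, 4, 2, 3)); after release of (1, 0, 1, 3) the pool is (3, 4, 3, 6)
  run T8 (needs (2, 3, 1, 2), free (3, 4, 3, 6)); after release of (0, 0, 3, 2) the pool is (3, 4, 6, 8)
  T1 cannot run: need (3, 5, 4, 4) vs free (3, 4, 6, 8) (insufficient R2)
  T5 cannot run: need (4, 0, 0, 0) vs free (3, 4, 6, 8) (insufficient R3)
  T4 cannot run: need (0, 5, 2, 2) vs free (3, 4, 6, 8) (insufficient R2)
Had the request been granted, T1, T5 and T4 could never finish.


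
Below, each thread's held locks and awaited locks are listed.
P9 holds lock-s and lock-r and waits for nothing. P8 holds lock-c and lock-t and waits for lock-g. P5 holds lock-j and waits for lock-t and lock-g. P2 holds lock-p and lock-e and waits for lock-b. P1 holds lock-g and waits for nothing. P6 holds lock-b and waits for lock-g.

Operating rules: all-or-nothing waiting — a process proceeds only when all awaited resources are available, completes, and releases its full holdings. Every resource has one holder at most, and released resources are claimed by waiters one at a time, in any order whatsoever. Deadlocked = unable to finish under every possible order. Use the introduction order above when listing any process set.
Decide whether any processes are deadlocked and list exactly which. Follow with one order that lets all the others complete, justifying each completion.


The deadlocked set is empty.
Key observation: every chain of waits terminates; starting from the processes that wait on nothing, all the rest unlock in turn.
One completion order for the rest: P9, P1, P8, P5, P6, P2.
Walking it through:
  P9: no waits; runs immediately, freeing lock-s and lock-r
  P1: no waits; runs immediately, freeing lock-g
  P8: everything it awaited (lock-g) is free; runs, freeing lock-c and lock-t
  P5: everything it awaited (lock-t and lock-g) is free; runs, freeing lock-j
  P6: everything it awaited (lock-g) is free; runs, freeing lock-b
  P2: everything it awaited (lock-b) is free; runs, freeing lock-p and lock-e


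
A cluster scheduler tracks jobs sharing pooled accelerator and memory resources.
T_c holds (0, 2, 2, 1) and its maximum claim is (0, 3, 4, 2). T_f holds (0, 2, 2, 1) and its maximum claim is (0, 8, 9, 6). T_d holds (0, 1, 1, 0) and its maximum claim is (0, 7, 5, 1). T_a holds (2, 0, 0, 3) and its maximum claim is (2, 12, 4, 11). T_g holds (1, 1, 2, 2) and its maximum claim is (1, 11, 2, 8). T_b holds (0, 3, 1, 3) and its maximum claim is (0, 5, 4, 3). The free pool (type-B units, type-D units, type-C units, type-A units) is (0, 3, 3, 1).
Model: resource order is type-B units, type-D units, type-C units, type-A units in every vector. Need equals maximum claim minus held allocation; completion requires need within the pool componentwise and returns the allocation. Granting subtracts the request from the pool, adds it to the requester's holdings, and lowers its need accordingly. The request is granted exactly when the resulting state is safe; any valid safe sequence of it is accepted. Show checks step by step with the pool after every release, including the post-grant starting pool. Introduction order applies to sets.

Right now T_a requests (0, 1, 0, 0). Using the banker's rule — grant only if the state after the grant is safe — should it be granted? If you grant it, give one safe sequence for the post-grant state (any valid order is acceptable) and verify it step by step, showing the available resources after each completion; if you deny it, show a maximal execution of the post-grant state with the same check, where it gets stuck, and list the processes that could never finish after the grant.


GRANT: granting preserves safety; a valid post-grant sequence is T_b, T_c, T_d, T_f, T_g, T_a.
Key observation: the transfer keeps a workable pool ((0, 2, 3, 1)); T_b starts the safe sequence.
Check on the post-grant state, step by step:
  pool = (0, 2, 3, 1)
  T_b needs (0, 2, 3, 0) <= (0, 2, 3, 1) -> finishes; pool += (0, 3, 1, 3) = (0, 5, 4, 4)
  T_c needs (0, 1, 2, 1) <= (0, 5, 4, 4) -> finishes; pool += (0, 2, 2, 1) = (0, 7, 6, 5)
  T_d needs (0, 6, 4, 1) <= (0, 7, 6, 5) -> finishes; pool += (0, 1, 1, 0) = (0, 8, 7, 5)
  T_f needs (0, 6, 7, 5) <= (0, 8, 7, 5) -> finishes; pool += (0, 2, 2, 1) = (0, 10, 9, 6)
  T_g needs (0, 10, 0, 6) <= (0, 10, 9, 6) -> finishes; pool += (1, 1, 2, 2) = (1, 11, 11, 8)
  T_a needs (0, 11, 4, 8) <= (1, 11, 11, 8) -> finishes; pool += (2, 1, 0, 3) = (3, 12, 11, 11)


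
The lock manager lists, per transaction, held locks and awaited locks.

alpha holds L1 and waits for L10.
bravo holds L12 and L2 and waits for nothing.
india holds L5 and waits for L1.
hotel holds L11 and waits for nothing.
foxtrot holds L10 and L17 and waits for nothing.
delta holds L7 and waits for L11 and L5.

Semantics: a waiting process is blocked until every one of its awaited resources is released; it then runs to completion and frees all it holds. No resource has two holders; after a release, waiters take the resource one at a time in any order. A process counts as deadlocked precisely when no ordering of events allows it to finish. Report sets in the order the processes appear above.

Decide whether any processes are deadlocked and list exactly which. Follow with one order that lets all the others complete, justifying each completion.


No process is deadlocked.
Key observation: the wait relation is loop-free; peeling off processes with no waits unwinds the whole state.
A valid finishing order for the others: bravo, foxtrot, alpha, hotel, india, delta.
Step-by-step check:
  bravo waits on nothing -> runs at once and releases L12 and L2
  foxtrot waits on nothing -> runs at once and releases L10 and L17
  alpha waits on L10 — all released -> runs and releases L1
  hotel waits on nothing -> runs at once and releases L11
  india waits on L1 — all released -> runs and releases L5
  delta waits on L11 and L5 — all released -> runs and releases L7


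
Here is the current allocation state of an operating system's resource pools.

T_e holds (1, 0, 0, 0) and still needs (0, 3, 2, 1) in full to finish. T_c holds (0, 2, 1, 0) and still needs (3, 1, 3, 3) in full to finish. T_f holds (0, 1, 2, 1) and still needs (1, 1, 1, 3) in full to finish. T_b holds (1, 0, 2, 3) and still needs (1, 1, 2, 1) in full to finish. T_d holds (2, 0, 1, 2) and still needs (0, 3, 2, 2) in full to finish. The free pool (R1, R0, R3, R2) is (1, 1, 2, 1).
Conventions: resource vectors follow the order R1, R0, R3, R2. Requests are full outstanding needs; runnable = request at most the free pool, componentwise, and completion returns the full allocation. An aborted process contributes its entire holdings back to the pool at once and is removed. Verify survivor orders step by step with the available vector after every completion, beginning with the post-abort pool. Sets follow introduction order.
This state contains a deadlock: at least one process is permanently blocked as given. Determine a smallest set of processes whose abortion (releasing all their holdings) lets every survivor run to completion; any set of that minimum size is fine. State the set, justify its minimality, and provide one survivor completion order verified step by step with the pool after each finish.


Abort T_c.
Key observation: no ordering could ever have run T_d before the abort of T_c; with (0, 2, 1, 0) back in the pool it fits at step 2.
No smaller set exists: with zero aborts the deadlock remains.
Survivors finish in the order: T_b, T_d, T_e, T_f. Step-by-step check (pool after the aborts first):
  pool = (1, 3, 3, 1)
  run T_b (needs (1, 1, 2, 1), free (1, 3, 3, 1)); after release of (1, 0, 2, 3) the pool is (2, 3, 5, 4)
  run T_d (needs (0, 3, 2, 2), free (2, 3, 5, 4)); after release of (2, 0, 1, 2) the pool is (4, 3, 6, 6)
  run T_e (needs (0, 3, 2, 1), free (4, 3, 6, 6)); after release of (1, 0, 0, 0) the pool is (5, 3, 6, 6)
  run T_f (needs (1, 1, 1, 3), free (5, 3, 6, 6)); after release of (0, 1, 2, 1) the pool is (5, 4, 8, 7)


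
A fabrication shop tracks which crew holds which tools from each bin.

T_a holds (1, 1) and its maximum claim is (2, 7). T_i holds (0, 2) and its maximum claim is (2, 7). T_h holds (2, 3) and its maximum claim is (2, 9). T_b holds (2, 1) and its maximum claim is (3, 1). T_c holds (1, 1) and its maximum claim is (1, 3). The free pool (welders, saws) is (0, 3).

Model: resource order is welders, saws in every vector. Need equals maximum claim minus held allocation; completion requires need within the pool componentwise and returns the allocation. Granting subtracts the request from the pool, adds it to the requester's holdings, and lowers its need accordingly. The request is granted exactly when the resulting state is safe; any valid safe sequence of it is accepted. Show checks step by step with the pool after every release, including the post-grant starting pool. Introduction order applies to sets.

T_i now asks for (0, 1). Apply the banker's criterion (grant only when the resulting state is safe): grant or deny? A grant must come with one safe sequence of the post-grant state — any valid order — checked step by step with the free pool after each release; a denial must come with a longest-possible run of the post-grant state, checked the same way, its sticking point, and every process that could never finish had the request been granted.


GRANT. The post-grant state is safe; one safe sequence: T_c, T_b, T_i, T_a, T_h.
Key observation: post-grant, (0, 2) remains, and an order beginning with T_c completes everyone.
Check on the post-grant state, step by step:
  pool = (0, 2)
  T_c: need (0, 2) fits (0, 2); releases (1, 1), pool now (1, 3)
  T_b: need (1, 0) fits (1, 3); releases (2, 1), pool now (3, 4)
  T_i: need (2, 4) fits (3, 4); releases (0, 3), pool now (3, 7)
  T_a: need (1, 6) fits (3, 7); releases (1, 1), pool now (4, 8)
  T_h: need (0, 6) fits (4, 8); releases (2, 3), pool now (6, 11)


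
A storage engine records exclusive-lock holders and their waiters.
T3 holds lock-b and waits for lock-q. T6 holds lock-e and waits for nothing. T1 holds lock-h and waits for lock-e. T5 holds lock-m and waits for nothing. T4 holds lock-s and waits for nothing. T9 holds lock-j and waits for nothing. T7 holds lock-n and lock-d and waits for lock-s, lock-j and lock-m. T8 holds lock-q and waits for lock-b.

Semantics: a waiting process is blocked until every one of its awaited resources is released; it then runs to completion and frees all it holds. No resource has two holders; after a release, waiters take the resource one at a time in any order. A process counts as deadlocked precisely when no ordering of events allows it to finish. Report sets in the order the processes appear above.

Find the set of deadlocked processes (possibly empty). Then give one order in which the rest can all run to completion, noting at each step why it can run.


Deadlocked set: T3 and T8.
Key observation: T3 -> T8 -> T3 is a circular wait — nothing in it can go first; no other process is dragged down with it.
The rest can finish in the order T9, T5, T4, T6, T1, T7.
Check, step by step:
  run T9 (it waits on nothing); releases lock-j
  run T5 (it waits on nothing); releases lock-m
  run T4 (it waits on nothing); releases lock-s
  run T6 (it waits on nothing); releases lock-e
  T1 waits on lock-e — all released -> runs and releases lock-h
  T7 waits on lock-s, lock-j and lock-m — all released -> runs and releases lock-n and lock-d


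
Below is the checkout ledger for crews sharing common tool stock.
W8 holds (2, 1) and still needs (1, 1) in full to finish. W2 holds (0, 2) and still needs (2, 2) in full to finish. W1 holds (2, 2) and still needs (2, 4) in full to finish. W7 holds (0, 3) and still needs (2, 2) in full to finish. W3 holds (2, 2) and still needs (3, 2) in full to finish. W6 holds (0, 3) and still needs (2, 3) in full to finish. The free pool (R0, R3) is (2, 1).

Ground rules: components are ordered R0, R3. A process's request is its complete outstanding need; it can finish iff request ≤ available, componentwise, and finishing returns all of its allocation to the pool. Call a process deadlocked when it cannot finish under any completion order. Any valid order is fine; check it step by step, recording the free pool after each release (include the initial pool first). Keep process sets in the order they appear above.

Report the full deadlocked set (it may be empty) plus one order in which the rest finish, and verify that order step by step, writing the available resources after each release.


The deadlocked set is empty.
Key observation: W8 leads a chain of completions in which each release enables another process.
The rest can finish in the order W8, W7, W1, W3, W2, W6. Step-by-step check:
  pool = (2, 1)
  run W8 (needs (1, 1), free (2, 1)); after release of (2, 1) the pool is (4, 2)
  run W7 (needs (2, 2), free (4, 2)); after release of (0, 3) the pool is (4, 5)
  run W1 (needs (2, 4), free (4, 5)); after release of (2, 2) the pool is (6, 7)
  run W3 (needs (3, 2), free (6, 7)); after release of (2, 2) the pool is (8, 9)
  run W2 (needs (2, 2), free (8, 9)); after release of (0, 2) the pool is (8, 11)
  run W6 (needs (2, 3), free (8, 11)); after release of (0, 3) the pool is (8, 14)


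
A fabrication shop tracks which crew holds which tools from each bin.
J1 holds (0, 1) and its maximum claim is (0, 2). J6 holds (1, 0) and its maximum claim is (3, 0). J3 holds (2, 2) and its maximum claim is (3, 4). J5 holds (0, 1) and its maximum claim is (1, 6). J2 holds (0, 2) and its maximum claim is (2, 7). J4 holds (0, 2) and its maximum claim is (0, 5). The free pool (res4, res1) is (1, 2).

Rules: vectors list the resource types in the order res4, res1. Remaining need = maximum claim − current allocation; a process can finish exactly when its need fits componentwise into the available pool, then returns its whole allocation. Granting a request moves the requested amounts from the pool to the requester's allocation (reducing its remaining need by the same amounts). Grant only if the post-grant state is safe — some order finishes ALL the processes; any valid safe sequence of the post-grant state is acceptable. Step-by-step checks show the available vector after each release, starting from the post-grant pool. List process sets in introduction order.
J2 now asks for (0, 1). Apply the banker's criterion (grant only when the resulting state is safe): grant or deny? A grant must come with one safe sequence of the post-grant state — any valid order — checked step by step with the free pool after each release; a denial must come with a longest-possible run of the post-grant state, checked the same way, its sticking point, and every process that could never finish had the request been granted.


GRANT — the state after the grant stays safe, e.g. via J1, J3, J6, J2, J4, J5.
Key observation: after the grant the pool drops to (1, 1), which still lets J1 finish first and unwind the rest.
Verifying the post-grant state step by step:
  pool = (1, 1)
  J1: need (0, 1) fits (1, 1); releases (0, 1), pool now (1, 2)
  J3: need (1, 2) fits (1, 2); releases (2, 2), pool now (3, 4)
  J6: need (2, 0) fits (3, 4); releases (1, 0), pool now (4, 4)
  J2: need (2, 4) fits (4, 4); releases (0, 3), pool now (4, 7)
  J4: need (0, 3) fits (4, 7); releases (0, 2), pool now (4, 9)
  J5: need (1, 5) fits (4, 9); releases (0, 1), pool now (4, 10)


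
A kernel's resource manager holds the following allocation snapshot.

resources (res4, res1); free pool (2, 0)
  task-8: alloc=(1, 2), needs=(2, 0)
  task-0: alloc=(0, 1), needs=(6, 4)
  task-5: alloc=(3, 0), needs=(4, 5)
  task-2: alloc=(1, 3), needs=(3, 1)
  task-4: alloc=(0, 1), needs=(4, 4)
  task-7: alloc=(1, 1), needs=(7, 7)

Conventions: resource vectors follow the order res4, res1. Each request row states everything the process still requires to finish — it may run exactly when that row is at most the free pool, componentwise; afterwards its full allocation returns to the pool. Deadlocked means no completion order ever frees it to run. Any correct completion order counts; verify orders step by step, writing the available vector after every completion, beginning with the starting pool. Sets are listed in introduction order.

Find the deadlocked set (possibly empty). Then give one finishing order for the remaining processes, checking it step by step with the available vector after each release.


No process is deadlocked.
Key observation: task-8 fits the free pool immediately, and its release cascades until everyone finishes.
The rest can finish in the order task-8, task-2, task-4, task-5, task-0, task-7. Check, step by step:
  pool = (2, 0)
  run task-8 (needs (2, 0), free (2, 0)); after release of (1, 2) the pool is (3, 2)
  run task-2 (needs (3, 1), free (3, 2)); after release of (1, 3) the pool is (4, 5)
  run task-4 (needs (4, 4), free (4, 5)); after release of (0, 1) the pool is (4, 6)
  run task-5 (needs (4, 5), free (4, 6)); after release of (3, 0) the pool is (7, 6)
  run task-0 (needs (6, 4), free (7, 6)); after release of (0, 1) the pool is (7, 7)
  run task-7 (needs (7, 7), free (7, 7)); after release of (1, 1) the pool is (8, 8)


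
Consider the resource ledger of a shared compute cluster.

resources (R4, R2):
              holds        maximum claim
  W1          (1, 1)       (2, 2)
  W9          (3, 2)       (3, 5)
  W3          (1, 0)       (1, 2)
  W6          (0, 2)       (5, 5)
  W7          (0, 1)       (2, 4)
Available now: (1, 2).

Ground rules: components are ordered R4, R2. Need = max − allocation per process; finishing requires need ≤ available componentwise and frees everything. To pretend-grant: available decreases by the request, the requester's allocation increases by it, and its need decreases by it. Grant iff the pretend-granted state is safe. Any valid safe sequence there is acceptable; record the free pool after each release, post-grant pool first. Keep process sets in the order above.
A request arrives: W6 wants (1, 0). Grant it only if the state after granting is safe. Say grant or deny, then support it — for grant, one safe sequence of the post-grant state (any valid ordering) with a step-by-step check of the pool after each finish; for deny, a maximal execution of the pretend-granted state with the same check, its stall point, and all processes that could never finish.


GRANT — the state after the grant stays safe, e.g. via W3, W1, W9, W7, W6.
Key observation: (0, 2) free after granting still covers W3 first, and each release covers the next.
Step-by-step check of the post-grant state:
  pool = (0, 2)
  W3: need (0, 2) fits (0, 2); releases (1, 0), pool now (1, 2)
  W1: need (1, 1) fits (1, 2); releases (1, 1), pool now (2, 3)
  W9: need (0, 3) fits (2, 3); releases (3, 2), pool now (5, 5)
  W7: need (2, 3) fits (5, 5); releases (0, 1), pool now (5, 6)
  W6: need (4, 3) fits (5, 6); releases (1, 2), pool now (6, 8)


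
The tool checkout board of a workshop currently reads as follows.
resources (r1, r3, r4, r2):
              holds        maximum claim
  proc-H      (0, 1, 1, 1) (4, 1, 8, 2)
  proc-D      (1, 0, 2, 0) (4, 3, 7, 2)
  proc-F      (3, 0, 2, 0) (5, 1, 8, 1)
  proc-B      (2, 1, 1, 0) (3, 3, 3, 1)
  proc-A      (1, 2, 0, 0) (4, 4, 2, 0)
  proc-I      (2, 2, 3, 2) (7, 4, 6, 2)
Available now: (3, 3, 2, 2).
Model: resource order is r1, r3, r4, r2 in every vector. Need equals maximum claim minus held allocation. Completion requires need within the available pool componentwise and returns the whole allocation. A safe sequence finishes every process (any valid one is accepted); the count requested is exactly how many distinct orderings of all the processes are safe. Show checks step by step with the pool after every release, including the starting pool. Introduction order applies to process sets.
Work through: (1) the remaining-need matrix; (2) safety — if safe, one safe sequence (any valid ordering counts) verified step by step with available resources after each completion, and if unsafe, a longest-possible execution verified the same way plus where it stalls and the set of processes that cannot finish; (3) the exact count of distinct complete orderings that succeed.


(1) Outstanding need per process (order r1, r3, r4, r2):
  proc-H: (4, 0, 7, 1)
  proc-D: (3, 3, 5, 2)
  proc-F: (2, 1, 6, 1)
  proc-B: (1, 2, 2, 1)
  proc-A: (3, 2, 2, 0)
  proc-I: (5, 2, 3, 0)
(2) The state is SAFE; one workable sequence: proc-B, proc-I, proc-F, proc-H, proc-D, proc-A.
Key observation: at proc-B the run first touches a limit — (1, 2, 2, 1) against (3, 3, 2, 2), exact on a resource it actually requests.
Check, step by step:
  pool = (3, 3, 2, 2)
  run proc-B (needs (1, 2, 2, 1), free (3, 3, 2, 2)); after release of (2, 1, 1, 0) the pool is (5, 4, 3, 2)
  run proc-I (needs (5, 2, 3, 0), free (5, 4, 3, 2)); after release of (2, 2, 3, 2) the pool is (7, 6, 6, 4)
  run proc-F (needs (2, 1, 6, 1), free (7, 6, 6, 4)); after release of (3, 0, 2, 0) the pool is (10, 6, 8, 4)
  run proc-H (needs (4, 0, 7, 1), free (10, 6, 8, 4)); after release of (0, 1, 1, 1) the pool is (10, 7, 9, 5)
  run proc-D (needs (3, 3, 5, 2), free (10, 7, 9, 5)); after release of (1, 0, 2, 0) the pool is (11, 7, 11, 5)
  run proc-A (needs (3, 2, 2, 0), free (11, 7, 11, 5)); after release of (1, 2, 0, 0) the pool is (12, 9, 11, 5)
(3) Exactly 24 of the possible complete orderings are safe sequences.


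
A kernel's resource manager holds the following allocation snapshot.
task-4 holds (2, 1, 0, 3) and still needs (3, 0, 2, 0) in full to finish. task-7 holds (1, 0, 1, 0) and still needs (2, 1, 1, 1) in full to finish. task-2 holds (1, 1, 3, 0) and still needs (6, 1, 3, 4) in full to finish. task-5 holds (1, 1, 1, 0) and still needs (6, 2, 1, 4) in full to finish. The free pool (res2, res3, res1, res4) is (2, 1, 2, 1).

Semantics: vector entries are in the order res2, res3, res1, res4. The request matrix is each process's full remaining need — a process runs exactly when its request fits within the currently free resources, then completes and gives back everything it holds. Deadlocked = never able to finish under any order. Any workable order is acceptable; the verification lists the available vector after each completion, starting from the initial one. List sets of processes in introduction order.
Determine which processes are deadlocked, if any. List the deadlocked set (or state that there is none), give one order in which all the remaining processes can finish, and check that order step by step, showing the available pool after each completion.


Deadlocked: task-2 and task-5.
Key observation: the wall is res2: completing task-7, task-4 brings the pool only to (5, 2, 3, 4), and all the rest need more.
The rest can finish in the order task-7, task-4. Walking it through:
  pool = (2, 1, 2, 1)
  task-7 needs (2, 1, 1, 1) <= (2, 1, 2, 1) -> finishes; pool += (1, 0, 1, 0) = (3, 1, 3, 1)
  task-4 needs (3, 0, 2, 0) <= (3, 1, 3, 1) -> finishes; pool += (2, 1, 0, 3) = (5, 2, 3, 4)
The stuck group stays short no matter what:
  task-2 still needs (6, 1, 3, 4) but only (5, 2, 3, 4) is free — short on res2
  task-5 still needs (6, 2, 1, 4) but only (5, 2, 3, 4) is free — short on res2


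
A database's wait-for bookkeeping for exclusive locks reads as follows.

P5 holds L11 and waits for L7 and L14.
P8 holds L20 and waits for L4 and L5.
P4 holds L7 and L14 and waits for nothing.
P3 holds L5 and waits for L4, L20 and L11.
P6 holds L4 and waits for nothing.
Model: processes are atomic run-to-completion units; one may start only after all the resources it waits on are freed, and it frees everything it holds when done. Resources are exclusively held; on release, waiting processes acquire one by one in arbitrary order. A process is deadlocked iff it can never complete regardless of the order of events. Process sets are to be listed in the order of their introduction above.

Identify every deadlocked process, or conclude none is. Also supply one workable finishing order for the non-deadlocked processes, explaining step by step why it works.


Deadlocked set: P8 and P3.
Key observation: the knot is the closed ring of waits P8 -> P3 -> P8; no other process is dragged down with it.
A valid finishing order for the others: P4, P6, P5.
Step-by-step check:
  P4 waits on nothing -> runs at once and releases L7 and L14
  P6 waits on nothing -> runs at once and releases L4
  P5 waits on L7 and L14 — all released -> runs and releases L11


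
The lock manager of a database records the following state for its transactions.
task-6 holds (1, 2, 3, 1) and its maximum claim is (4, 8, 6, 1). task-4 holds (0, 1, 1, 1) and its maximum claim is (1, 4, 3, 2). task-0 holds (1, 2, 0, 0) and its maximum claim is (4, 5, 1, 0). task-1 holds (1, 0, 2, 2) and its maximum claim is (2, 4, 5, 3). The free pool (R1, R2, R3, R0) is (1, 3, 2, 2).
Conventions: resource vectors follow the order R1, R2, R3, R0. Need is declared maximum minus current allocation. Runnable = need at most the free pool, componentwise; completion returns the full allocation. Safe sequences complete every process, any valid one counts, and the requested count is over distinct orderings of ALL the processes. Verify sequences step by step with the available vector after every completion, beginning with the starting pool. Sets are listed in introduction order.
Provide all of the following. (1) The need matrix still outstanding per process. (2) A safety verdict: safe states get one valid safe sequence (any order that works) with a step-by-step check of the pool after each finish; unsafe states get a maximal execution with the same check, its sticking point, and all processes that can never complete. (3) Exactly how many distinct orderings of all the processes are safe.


(1) Need matrix, components ordered R1, R2, R3, R0:
  task-6: (3, 6, 3, 0)
  task-4: (1, 3, 2, 1)
  task-0: (3, 3, 1, 0)
  task-1: (1, 4, 3, 1)
(2) The state is UNSAFE.
Key observation: task-4, task-1 can finish, but then (2, 4, 5, 5) is all there is, and the blocked group's R1 demands exceed it.
Going as far as possible: task-4, task-1; after that, nothing fits. Verifying each step:
  pool = (1, 3, 2, 2)
  run task-4 (needs (1, 3, 2, 1), free (1, 3, 2, 2)); after release of (0, 1, 1, 1) the pool is (1, 4, 3, 3)
  run task-1 (needs (1, 4, 3, 1), free (1, 4, 3, 3)); after release of (1, 0, 2, 2) the pool is (2, 4, 5, 5)
  task-6 cannot run: need (3, 6, 3, 0) vs free (2, 4, 5, 5) (insufficient R1 and R2)
  task-0 cannot run: need (3, 3, 1, 0) vs free (2, 4, 5, 5) (insufficient R1)
Processes that can never finish: task-6 and task-0.
(3) Precisely 0 of the possible complete orderings are safe sequences.
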